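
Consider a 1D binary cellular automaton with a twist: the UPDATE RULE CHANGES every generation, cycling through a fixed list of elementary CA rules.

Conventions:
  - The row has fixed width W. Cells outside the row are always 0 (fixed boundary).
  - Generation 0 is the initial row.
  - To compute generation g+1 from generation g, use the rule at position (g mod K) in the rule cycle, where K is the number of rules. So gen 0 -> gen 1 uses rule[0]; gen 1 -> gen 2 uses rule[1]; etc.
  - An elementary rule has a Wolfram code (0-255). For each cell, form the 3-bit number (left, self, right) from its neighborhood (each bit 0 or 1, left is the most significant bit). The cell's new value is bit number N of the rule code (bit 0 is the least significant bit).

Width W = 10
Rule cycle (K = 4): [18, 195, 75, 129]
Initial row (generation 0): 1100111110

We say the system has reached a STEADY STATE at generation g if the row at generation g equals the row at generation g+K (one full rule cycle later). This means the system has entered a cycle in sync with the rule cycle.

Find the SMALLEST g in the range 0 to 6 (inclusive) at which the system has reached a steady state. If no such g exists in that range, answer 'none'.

Gen 0: 1100111110
Gen 1 (rule 18): 0011000001
Gen 2 (rule 195): 1101011110
Gen 3 (rule 75): 1100010010
Gen 4 (rule 129): 0001000000
Gen 5 (rule 18): 0010100000
Gen 6 (rule 195): 1100001111
Gen 7 (rule 75): 1101111001
Gen 8 (rule 129): 0000110000
Gen 9 (rule 18): 0001001000
Gen 10 (rule 195): 1110010011

Answer: none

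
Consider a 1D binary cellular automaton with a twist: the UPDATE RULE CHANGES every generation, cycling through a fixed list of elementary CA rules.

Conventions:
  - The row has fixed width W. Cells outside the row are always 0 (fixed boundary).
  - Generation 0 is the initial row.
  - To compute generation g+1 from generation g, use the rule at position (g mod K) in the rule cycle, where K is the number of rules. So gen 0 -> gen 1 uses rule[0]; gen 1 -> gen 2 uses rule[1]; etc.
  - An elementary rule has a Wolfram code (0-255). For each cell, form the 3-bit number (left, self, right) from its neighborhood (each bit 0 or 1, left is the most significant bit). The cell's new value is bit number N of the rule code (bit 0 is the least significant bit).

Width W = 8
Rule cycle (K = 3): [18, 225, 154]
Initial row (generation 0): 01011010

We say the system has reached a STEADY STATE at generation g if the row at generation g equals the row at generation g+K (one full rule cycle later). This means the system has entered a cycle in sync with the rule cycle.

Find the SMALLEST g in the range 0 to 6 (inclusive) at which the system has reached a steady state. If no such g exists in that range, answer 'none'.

Gen 0: 01011010
Gen 1 (rule 18): 10000001
Gen 2 (rule 225): 00111100
Gen 3 (rule 154): 01111010
Gen 4 (rule 18): 10000001
Gen 5 (rule 225): 00111100
Gen 6 (rule 154): 01111010
Gen 7 (rule 18): 10000001
Gen 8 (rule 225): 00111100
Gen 9 (rule 154): 01111010

Answer: 1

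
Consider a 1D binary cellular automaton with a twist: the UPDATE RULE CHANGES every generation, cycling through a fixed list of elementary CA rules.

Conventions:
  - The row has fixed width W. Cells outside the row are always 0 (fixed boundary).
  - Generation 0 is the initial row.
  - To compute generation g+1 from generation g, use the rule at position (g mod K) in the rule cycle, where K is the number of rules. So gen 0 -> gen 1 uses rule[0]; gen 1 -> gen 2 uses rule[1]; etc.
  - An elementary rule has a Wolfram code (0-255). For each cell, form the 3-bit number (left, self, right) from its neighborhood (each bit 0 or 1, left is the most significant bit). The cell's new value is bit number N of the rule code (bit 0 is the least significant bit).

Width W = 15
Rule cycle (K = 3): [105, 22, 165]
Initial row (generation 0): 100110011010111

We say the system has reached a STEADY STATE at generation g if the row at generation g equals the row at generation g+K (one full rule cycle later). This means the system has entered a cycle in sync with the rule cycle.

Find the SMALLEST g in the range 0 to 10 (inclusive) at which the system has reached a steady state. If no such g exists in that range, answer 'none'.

Gen 0: 100110011010111
Gen 1 (rule 105): 000110011101101
Gen 2 (rule 22): 001001100000001
Gen 3 (rule 165): 101000001111101
Gen 4 (rule 105): 010011101000110
Gen 5 (rule 22): 111100001101001
Gen 6 (rule 165): 011001100011001
Gen 7 (rule 105): 011001101011000
Gen 8 (rule 22): 100110001000100
Gen 9 (rule 165): 100000101010101
Gen 10 (rule 105): 001110010101010
Gen 11 (rule 22): 010001110101011
Gen 12 (rule 165): 010100101111100
Gen 13 (rule 105): 001000011000101

Answer: none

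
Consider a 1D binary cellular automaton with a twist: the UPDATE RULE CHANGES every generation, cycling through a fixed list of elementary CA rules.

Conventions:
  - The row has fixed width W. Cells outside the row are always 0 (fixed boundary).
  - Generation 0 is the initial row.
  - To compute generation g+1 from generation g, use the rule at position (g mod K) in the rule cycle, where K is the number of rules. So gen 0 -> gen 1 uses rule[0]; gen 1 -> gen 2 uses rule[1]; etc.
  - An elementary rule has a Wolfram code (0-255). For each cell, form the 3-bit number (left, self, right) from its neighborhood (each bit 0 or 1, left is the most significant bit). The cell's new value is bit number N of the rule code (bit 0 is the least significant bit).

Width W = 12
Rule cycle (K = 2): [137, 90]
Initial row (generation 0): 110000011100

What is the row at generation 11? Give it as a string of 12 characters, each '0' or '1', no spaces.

Gen 0: 110000011100
Gen 1 (rule 137): 100111011001
Gen 2 (rule 90): 011101011110
Gen 3 (rule 137): 011000011100
Gen 4 (rule 90): 111100110110
Gen 5 (rule 137): 111000100100
Gen 6 (rule 90): 101101011010
Gen 7 (rule 137): 001000010000
Gen 8 (rule 90): 010100101000
Gen 9 (rule 137): 000000000011
Gen 10 (rule 90): 000000000111
Gen 11 (rule 137): 111111110110

Answer: 111111110110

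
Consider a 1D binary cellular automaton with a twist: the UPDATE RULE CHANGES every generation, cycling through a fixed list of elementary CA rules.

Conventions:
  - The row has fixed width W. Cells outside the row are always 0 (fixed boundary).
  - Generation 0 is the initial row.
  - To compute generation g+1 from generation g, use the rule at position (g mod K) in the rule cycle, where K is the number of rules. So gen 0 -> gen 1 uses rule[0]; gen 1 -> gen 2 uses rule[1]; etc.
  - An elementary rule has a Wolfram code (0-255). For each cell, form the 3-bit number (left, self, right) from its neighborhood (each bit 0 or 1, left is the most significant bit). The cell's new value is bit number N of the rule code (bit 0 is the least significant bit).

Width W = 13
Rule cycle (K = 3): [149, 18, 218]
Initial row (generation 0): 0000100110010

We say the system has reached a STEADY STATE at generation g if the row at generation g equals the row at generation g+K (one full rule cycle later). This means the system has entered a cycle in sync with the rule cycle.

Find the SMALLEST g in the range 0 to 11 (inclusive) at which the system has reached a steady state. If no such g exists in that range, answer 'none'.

Gen 0: 0000100110010
Gen 1 (rule 149): 1110110001011
Gen 2 (rule 18): 0000001010000
Gen 3 (rule 218): 0000010001000
Gen 4 (rule 149): 1111011101111
Gen 5 (rule 18): 0000000000000
Gen 6 (rule 218): 0000000000000
Gen 7 (rule 149): 1111111111111
Gen 8 (rule 18): 0000000000000
Gen 9 (rule 218): 0000000000000
Gen 10 (rule 149): 1111111111111
Gen 11 (rule 18): 0000000000000
Gen 12 (rule 218): 0000000000000
Gen 13 (rule 149): 1111111111111
Gen 14 (rule 18): 0000000000000

Answer: 5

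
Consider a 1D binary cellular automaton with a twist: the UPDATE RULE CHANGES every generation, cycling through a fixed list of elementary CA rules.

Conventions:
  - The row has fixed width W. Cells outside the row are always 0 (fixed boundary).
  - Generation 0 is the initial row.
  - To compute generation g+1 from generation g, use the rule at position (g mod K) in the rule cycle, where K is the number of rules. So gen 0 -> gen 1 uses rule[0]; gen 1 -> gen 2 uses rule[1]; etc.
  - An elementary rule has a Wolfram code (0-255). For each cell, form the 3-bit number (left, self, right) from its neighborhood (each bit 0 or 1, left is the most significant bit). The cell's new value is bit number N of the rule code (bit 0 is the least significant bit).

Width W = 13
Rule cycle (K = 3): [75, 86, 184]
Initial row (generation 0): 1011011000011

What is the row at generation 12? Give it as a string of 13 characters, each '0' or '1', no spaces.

Answer: 0000001101000

Derivation:
Gen 0: 1011011000011
Gen 1 (rule 75): 0011011011111
Gen 2 (rule 86): 0101001000001
Gen 3 (rule 184): 0010100100000
Gen 4 (rule 75): 1100001001111
Gen 5 (rule 86): 0110011110001
Gen 6 (rule 184): 0101011101000
Gen 7 (rule 75): 1000010100011
Gen 8 (rule 86): 1100110110101
Gen 9 (rule 184): 1010101101010
Gen 10 (rule 75): 0000001100000
Gen 11 (rule 86): 0000010110000
Gen 12 (rule 184): 0000001101000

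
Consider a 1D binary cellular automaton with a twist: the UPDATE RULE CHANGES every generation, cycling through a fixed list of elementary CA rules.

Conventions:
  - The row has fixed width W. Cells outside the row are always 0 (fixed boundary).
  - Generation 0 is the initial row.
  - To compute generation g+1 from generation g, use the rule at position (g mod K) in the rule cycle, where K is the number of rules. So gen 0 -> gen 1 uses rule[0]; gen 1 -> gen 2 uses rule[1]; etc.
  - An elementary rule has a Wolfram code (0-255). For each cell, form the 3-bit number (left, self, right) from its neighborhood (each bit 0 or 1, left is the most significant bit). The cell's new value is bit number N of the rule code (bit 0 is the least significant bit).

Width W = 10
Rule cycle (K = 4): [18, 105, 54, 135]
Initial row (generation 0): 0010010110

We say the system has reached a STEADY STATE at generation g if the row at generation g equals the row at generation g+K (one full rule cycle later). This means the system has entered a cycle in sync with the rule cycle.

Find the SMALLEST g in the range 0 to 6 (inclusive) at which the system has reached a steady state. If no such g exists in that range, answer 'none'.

Answer: 5

Derivation:
Gen 0: 0010010110
Gen 1 (rule 18): 0101100001
Gen 2 (rule 105): 0011101100
Gen 3 (rule 54): 0100010010
Gen 4 (rule 135): 1101110110
Gen 5 (rule 18): 0000000001
Gen 6 (rule 105): 1111111100
Gen 7 (rule 54): 0000000010
Gen 8 (rule 135): 1111111110
Gen 9 (rule 18): 0000000001
Gen 10 (rule 105): 1111111100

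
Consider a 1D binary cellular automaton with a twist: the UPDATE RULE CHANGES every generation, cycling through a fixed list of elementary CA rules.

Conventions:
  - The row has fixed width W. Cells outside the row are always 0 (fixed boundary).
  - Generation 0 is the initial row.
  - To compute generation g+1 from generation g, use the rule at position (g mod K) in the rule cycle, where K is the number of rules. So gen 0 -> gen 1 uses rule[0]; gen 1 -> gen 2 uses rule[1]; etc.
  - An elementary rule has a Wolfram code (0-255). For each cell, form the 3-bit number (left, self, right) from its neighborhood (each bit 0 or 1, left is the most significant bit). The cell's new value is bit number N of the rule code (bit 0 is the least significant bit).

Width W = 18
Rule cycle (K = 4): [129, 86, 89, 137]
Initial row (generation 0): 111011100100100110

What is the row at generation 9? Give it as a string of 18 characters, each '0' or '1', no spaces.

Gen 0: 111011100100100110
Gen 1 (rule 129): 010001000000000000
Gen 2 (rule 86): 111011100000000000
Gen 3 (rule 89): 101010111111111111
Gen 4 (rule 137): 000000111111111110
Gen 5 (rule 129): 111110011111111100
Gen 6 (rule 86): 000011100000000110
Gen 7 (rule 89): 111010111111110111
Gen 8 (rule 137): 110000111111100110
Gen 9 (rule 129): 000110011111000000

Answer: 000110011111000000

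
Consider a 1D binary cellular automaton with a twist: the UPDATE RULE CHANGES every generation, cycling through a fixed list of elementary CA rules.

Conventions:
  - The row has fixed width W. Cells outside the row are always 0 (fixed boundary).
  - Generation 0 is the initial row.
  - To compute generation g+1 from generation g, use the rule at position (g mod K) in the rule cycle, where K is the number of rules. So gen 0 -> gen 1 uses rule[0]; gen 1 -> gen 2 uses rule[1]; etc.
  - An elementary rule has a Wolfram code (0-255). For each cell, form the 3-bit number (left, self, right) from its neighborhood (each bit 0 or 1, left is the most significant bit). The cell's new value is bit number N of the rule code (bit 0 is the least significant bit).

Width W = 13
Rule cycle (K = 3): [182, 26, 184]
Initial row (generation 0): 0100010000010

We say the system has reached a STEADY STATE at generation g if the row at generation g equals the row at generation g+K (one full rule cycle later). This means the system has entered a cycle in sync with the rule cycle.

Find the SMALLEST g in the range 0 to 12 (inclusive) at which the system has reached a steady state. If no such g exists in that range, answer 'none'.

Gen 0: 0100010000010
Gen 1 (rule 182): 1110111000111
Gen 2 (rule 26): 1000100101100
Gen 3 (rule 184): 0100010011010
Gen 4 (rule 182): 1110111100111
Gen 5 (rule 26): 1000100011100
Gen 6 (rule 184): 0100010011010
Gen 7 (rule 182): 1110111100111
Gen 8 (rule 26): 1000100011100
Gen 9 (rule 184): 0100010011010
Gen 10 (rule 182): 1110111100111
Gen 11 (rule 26): 1000100011100
Gen 12 (rule 184): 0100010011010
Gen 13 (rule 182): 1110111100111
Gen 14 (rule 26): 1000100011100
Gen 15 (rule 184): 0100010011010

Answer: 3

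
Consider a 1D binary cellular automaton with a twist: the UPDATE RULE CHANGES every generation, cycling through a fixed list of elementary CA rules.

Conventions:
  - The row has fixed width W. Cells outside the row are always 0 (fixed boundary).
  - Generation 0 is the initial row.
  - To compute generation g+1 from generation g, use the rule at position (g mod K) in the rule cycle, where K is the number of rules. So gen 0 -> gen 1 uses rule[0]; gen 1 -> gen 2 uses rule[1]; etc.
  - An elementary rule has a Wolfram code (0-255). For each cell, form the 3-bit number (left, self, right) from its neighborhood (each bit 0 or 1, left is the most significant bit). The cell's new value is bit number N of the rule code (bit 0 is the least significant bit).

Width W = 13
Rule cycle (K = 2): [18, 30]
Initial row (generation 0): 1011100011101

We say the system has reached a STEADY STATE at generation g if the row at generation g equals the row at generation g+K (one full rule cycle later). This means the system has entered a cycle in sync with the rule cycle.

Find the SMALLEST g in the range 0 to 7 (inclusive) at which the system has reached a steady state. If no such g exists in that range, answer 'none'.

Answer: 7

Derivation:
Gen 0: 1011100011101
Gen 1 (rule 18): 0000010100000
Gen 2 (rule 30): 0000110110000
Gen 3 (rule 18): 0001000001000
Gen 4 (rule 30): 0011100011100
Gen 5 (rule 18): 0100010100010
Gen 6 (rule 30): 1110110110111
Gen 7 (rule 18): 0000000000000
Gen 8 (rule 30): 0000000000000
Gen 9 (rule 18): 0000000000000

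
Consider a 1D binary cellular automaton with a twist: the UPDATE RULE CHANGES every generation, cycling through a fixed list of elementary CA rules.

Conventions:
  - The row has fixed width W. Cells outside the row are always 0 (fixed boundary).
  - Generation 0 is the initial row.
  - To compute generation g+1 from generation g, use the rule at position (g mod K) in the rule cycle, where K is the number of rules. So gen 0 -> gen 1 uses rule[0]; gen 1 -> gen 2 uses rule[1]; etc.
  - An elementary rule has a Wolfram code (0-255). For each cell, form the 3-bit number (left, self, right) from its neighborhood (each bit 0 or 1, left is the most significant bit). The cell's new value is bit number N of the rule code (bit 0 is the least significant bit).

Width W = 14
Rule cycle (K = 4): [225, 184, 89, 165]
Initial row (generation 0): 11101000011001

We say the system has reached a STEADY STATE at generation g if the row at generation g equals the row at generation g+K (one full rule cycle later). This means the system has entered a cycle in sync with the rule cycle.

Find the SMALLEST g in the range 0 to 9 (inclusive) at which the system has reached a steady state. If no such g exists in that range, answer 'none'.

Answer: none

Derivation:
Gen 0: 11101000011001
Gen 1 (rule 225): 01110011001000
Gen 2 (rule 184): 01101010100100
Gen 3 (rule 89): 01100000010011
Gen 4 (rule 165): 00001111010000
Gen 5 (rule 225): 11100111100111
Gen 6 (rule 184): 11010111010110
Gen 7 (rule 89): 11000101000111
Gen 8 (rule 165): 00010111010010
Gen 9 (rule 225): 11001011100000
Gen 10 (rule 184): 10100111010000
Gen 11 (rule 89): 00010101001111
Gen 12 (rule 165): 11011111000110
Gen 13 (rule 225): 01101111010010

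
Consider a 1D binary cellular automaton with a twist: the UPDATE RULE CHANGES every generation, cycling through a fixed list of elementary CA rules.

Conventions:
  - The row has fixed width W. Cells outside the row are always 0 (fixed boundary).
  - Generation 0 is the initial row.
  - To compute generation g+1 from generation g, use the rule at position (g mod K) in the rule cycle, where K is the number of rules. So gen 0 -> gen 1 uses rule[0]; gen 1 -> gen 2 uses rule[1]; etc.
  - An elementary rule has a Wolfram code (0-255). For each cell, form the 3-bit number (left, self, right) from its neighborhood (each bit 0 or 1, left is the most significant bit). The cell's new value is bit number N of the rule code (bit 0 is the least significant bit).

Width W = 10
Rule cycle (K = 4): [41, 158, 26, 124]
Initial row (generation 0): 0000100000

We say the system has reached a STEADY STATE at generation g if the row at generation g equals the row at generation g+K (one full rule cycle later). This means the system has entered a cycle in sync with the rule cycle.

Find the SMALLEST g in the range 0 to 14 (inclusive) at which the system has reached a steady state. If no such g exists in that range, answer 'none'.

Answer: 5

Derivation:
Gen 0: 0000100000
Gen 1 (rule 41): 1110001111
Gen 2 (rule 158): 1101011110
Gen 3 (rule 26): 1000010001
Gen 4 (rule 124): 1100011001
Gen 5 (rule 41): 1001010000
Gen 6 (rule 158): 1111011000
Gen 7 (rule 26): 1000010100
Gen 8 (rule 124): 1100011110
Gen 9 (rule 41): 1001010000
Gen 10 (rule 158): 1111011000
Gen 11 (rule 26): 1000010100
Gen 12 (rule 124): 1100011110
Gen 13 (rule 41): 1001010000
Gen 14 (rule 158): 1111011000
Gen 15 (rule 26): 1000010100
Gen 16 (rule 124): 1100011110
Gen 17 (rule 41): 1001010000
Gen 18 (rule 158): 1111011000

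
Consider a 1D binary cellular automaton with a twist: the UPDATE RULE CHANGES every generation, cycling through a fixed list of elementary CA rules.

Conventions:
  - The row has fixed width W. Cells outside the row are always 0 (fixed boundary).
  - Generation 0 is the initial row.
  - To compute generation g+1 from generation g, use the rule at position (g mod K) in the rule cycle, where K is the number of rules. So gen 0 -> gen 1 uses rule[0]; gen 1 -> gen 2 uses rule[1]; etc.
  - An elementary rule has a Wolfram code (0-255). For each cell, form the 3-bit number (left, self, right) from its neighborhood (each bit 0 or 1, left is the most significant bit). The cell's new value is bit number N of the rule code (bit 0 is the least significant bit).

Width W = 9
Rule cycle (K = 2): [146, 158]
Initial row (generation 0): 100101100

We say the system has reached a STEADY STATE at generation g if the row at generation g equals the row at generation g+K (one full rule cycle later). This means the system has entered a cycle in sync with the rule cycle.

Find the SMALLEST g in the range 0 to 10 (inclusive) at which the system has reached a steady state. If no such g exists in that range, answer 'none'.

Answer: 9

Derivation:
Gen 0: 100101100
Gen 1 (rule 146): 011000010
Gen 2 (rule 158): 110100111
Gen 3 (rule 146): 000011010
Gen 4 (rule 158): 000110011
Gen 5 (rule 146): 001001100
Gen 6 (rule 158): 011111010
Gen 7 (rule 146): 101110001
Gen 8 (rule 158): 101101011
Gen 9 (rule 146): 000000000
Gen 10 (rule 158): 000000000
Gen 11 (rule 146): 000000000
Gen 12 (rule 158): 000000000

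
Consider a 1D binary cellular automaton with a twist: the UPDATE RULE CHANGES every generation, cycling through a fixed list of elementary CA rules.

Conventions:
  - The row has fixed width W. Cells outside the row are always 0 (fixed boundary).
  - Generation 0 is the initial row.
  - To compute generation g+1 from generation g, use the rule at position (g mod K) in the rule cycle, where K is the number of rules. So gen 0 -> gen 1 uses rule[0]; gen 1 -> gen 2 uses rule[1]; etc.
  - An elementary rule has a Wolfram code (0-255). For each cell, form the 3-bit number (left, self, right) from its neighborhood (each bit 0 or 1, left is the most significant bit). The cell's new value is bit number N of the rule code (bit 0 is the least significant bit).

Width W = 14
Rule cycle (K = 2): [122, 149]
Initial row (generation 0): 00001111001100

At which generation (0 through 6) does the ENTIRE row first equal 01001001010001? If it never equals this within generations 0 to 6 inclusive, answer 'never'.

Answer: 4

Derivation:
Gen 0: 00001111001100
Gen 1 (rule 122): 00011001111110
Gen 2 (rule 149): 11000100111101
Gen 3 (rule 122): 11101011100110
Gen 4 (rule 149): 01001001010001
Gen 5 (rule 122): 10110110101010
Gen 6 (rule 149): 10000000101011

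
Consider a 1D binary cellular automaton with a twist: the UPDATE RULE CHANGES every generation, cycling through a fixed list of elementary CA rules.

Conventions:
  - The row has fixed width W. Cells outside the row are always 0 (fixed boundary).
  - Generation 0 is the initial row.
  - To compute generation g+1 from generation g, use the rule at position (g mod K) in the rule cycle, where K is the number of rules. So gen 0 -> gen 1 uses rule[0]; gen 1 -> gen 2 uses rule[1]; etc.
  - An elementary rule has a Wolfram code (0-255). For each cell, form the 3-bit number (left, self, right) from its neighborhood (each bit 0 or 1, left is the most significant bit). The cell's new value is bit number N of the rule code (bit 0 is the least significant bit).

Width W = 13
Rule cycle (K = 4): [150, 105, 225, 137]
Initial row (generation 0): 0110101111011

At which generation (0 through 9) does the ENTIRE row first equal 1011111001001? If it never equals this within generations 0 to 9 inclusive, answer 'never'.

Answer: 8

Derivation:
Gen 0: 0110101111011
Gen 1 (rule 150): 1000100110000
Gen 2 (rule 105): 0010000110111
Gen 3 (rule 225): 1000110011011
Gen 4 (rule 137): 0010100010010
Gen 5 (rule 150): 0110110111111
Gen 6 (rule 105): 0111111100001
Gen 7 (rule 225): 0011111101100
Gen 8 (rule 137): 1011111001001
Gen 9 (rule 150): 1001110111111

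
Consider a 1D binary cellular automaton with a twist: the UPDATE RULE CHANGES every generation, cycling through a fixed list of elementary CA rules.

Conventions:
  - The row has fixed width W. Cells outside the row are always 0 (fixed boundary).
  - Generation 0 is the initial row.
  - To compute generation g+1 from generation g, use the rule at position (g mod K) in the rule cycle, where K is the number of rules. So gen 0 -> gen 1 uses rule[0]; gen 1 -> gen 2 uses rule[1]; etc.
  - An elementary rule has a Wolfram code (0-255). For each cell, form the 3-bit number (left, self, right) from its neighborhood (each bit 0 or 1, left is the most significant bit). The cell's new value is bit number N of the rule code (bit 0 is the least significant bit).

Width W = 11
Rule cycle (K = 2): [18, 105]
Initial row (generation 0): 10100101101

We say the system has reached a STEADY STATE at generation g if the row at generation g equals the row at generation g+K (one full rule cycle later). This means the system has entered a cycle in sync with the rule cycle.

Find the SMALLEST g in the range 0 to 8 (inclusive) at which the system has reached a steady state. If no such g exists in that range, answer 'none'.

Gen 0: 10100101101
Gen 1 (rule 18): 00011000000
Gen 2 (rule 105): 11011011111
Gen 3 (rule 18): 00000000000
Gen 4 (rule 105): 11111111111
Gen 5 (rule 18): 00000000000
Gen 6 (rule 105): 11111111111
Gen 7 (rule 18): 00000000000
Gen 8 (rule 105): 11111111111
Gen 9 (rule 18): 00000000000
Gen 10 (rule 105): 11111111111

Answer: 3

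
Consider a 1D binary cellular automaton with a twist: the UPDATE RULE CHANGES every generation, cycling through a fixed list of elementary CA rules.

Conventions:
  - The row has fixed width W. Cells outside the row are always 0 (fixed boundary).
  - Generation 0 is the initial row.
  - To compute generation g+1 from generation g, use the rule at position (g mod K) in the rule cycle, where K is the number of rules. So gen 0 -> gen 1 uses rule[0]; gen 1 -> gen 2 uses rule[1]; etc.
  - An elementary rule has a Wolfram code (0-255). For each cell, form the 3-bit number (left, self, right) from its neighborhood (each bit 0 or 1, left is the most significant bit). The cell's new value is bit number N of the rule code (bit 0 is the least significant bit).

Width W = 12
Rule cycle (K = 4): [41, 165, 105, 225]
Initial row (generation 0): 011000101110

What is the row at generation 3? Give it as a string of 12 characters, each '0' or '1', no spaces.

Answer: 000000111011

Derivation:
Gen 0: 011000101110
Gen 1 (rule 41): 010010011000
Gen 2 (rule 165): 010010000011
Gen 3 (rule 105): 000000111011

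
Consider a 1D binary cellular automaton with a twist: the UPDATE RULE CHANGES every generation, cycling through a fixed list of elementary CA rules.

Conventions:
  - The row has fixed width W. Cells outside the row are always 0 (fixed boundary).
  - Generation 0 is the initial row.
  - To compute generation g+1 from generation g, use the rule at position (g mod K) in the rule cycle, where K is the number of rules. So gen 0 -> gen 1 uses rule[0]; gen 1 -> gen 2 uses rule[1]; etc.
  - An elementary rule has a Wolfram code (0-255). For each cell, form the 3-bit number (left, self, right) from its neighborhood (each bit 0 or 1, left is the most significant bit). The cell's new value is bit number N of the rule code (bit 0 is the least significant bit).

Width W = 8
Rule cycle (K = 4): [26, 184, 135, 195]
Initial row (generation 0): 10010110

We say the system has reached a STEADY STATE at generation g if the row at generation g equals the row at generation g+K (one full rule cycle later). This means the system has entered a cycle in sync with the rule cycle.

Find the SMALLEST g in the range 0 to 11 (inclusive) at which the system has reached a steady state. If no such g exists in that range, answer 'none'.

Gen 0: 10010110
Gen 1 (rule 26): 01100101
Gen 2 (rule 184): 01010010
Gen 3 (rule 135): 11010110
Gen 4 (rule 195): 01000010
Gen 5 (rule 26): 10100101
Gen 6 (rule 184): 01010010
Gen 7 (rule 135): 11010110
Gen 8 (rule 195): 01000010
Gen 9 (rule 26): 10100101
Gen 10 (rule 184): 01010010
Gen 11 (rule 135): 11010110
Gen 12 (rule 195): 01000010
Gen 13 (rule 26): 10100101
Gen 14 (rule 184): 01010010
Gen 15 (rule 135): 11010110

Answer: 2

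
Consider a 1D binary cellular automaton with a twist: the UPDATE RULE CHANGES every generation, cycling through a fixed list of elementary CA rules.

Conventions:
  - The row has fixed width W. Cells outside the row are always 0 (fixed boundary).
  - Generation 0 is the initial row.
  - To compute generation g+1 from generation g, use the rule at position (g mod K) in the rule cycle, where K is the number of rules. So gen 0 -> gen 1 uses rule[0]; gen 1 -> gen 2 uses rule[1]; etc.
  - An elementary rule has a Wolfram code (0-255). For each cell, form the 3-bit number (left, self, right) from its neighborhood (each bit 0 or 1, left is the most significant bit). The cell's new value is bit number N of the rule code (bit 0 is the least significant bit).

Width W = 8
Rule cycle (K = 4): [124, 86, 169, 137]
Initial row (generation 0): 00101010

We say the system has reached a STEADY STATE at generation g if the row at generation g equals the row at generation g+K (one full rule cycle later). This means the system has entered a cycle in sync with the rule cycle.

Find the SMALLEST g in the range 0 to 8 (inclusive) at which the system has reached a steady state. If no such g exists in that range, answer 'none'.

Gen 0: 00101010
Gen 1 (rule 124): 00111111
Gen 2 (rule 86): 01000001
Gen 3 (rule 169): 00011100
Gen 4 (rule 137): 11011001
Gen 5 (rule 124): 11111101
Gen 6 (rule 86): 00000101
Gen 7 (rule 169): 11110010
Gen 8 (rule 137): 11100000
Gen 9 (rule 124): 10110000
Gen 10 (rule 86): 10011000
Gen 11 (rule 169): 00010011
Gen 12 (rule 137): 11000010

Answer: none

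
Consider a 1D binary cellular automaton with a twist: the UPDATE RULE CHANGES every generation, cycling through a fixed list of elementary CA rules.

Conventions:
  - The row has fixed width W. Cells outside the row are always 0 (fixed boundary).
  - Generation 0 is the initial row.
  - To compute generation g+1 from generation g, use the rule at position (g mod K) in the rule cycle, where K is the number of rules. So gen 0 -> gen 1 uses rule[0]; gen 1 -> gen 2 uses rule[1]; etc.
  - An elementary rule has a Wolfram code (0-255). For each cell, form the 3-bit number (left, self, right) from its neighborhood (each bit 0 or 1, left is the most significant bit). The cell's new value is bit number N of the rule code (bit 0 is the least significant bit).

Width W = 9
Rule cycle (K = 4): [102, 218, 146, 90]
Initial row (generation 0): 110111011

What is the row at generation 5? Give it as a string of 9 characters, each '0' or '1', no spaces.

Gen 0: 110111011
Gen 1 (rule 102): 011001101
Gen 2 (rule 218): 111111100
Gen 3 (rule 146): 011111010
Gen 4 (rule 90): 110001001
Gen 5 (rule 102): 010011011

Answer: 010011011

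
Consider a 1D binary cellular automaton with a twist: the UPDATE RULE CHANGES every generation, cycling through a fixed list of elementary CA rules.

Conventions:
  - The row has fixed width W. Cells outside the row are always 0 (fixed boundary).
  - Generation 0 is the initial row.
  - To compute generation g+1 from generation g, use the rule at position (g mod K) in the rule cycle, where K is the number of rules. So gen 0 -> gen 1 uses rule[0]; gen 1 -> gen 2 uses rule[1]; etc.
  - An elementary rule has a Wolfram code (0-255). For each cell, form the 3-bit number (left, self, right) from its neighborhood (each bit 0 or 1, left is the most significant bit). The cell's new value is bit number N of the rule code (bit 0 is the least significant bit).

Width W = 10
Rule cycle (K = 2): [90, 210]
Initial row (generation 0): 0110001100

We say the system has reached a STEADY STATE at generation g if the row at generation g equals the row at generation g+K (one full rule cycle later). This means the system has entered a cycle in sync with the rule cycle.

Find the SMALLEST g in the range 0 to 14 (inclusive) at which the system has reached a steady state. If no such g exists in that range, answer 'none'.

Answer: none

Derivation:
Gen 0: 0110001100
Gen 1 (rule 90): 1111011110
Gen 2 (rule 210): 0111001111
Gen 3 (rule 90): 1101111001
Gen 4 (rule 210): 0100111110
Gen 5 (rule 90): 1011100011
Gen 6 (rule 210): 0001110101
Gen 7 (rule 90): 0011010000
Gen 8 (rule 210): 0101001000
Gen 9 (rule 90): 1000110100
Gen 10 (rule 210): 0101010010
Gen 11 (rule 90): 1000001101
Gen 12 (rule 210): 0100010100
Gen 13 (rule 90): 1010100010
Gen 14 (rule 210): 0000010101
Gen 15 (rule 90): 0000100000
Gen 16 (rule 210): 0001010000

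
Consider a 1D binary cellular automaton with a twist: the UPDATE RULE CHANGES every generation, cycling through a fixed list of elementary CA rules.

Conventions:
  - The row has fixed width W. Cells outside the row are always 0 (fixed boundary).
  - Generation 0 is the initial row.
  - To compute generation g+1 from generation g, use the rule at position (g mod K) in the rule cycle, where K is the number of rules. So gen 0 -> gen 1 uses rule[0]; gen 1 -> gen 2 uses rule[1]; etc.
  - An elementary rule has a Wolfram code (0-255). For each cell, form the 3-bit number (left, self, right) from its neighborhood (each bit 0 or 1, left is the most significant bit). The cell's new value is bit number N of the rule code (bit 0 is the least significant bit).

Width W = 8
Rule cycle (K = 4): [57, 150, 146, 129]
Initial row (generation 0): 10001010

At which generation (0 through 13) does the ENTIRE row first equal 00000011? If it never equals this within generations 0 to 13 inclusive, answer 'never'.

Gen 0: 10001010
Gen 1 (rule 57): 01100101
Gen 2 (rule 150): 10011101
Gen 3 (rule 146): 01101000
Gen 4 (rule 129): 00000011
Gen 5 (rule 57): 11111010
Gen 6 (rule 150): 01110011
Gen 7 (rule 146): 10101100
Gen 8 (rule 129): 00000001
Gen 9 (rule 57): 11111100
Gen 10 (rule 150): 01111010
Gen 11 (rule 146): 10110001
Gen 12 (rule 129): 00000100
Gen 13 (rule 57): 11110011

Answer: 4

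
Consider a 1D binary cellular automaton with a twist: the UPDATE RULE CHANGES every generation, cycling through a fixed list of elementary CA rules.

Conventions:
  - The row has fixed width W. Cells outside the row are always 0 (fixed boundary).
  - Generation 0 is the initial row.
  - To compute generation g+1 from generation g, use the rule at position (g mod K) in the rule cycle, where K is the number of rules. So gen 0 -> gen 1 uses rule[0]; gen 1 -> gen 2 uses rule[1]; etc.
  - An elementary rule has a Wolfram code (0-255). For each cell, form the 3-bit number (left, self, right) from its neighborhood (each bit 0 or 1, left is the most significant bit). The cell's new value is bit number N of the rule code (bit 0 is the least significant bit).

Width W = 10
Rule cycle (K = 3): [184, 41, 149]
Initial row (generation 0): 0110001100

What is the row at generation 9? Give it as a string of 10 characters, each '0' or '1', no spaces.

Gen 0: 0110001100
Gen 1 (rule 184): 0101001010
Gen 2 (rule 41): 0010000100
Gen 3 (rule 149): 1011110111
Gen 4 (rule 184): 0111101110
Gen 5 (rule 41): 0100011000
Gen 6 (rule 149): 0111000111
Gen 7 (rule 184): 0110100110
Gen 8 (rule 41): 0101000100
Gen 9 (rule 149): 0101110111

Answer: 0101110111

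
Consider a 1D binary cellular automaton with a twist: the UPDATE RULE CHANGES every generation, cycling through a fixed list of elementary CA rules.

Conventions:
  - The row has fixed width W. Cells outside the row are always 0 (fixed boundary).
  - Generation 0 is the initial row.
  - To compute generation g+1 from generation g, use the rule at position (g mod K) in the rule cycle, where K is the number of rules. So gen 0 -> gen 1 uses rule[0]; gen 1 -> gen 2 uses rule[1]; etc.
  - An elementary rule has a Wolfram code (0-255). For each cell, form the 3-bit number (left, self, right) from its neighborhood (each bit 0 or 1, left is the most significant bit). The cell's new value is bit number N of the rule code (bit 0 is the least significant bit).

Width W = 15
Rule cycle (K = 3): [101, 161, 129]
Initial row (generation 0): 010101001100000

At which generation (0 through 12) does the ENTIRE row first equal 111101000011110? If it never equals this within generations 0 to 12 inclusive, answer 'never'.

Gen 0: 010101001100000
Gen 1 (rule 101): 011111000101111
Gen 2 (rule 161): 001110010010110
Gen 3 (rule 129): 100100000000000
Gen 4 (rule 101): 100101111111111
Gen 5 (rule 161): 000010111111110
Gen 6 (rule 129): 111000011111100
Gen 7 (rule 101): 001011000000101
Gen 8 (rule 161): 100100011110010
Gen 9 (rule 129): 000001001100000
Gen 10 (rule 101): 111101000101111
Gen 11 (rule 161): 011010010010110
Gen 12 (rule 129): 000000000000000

Answer: never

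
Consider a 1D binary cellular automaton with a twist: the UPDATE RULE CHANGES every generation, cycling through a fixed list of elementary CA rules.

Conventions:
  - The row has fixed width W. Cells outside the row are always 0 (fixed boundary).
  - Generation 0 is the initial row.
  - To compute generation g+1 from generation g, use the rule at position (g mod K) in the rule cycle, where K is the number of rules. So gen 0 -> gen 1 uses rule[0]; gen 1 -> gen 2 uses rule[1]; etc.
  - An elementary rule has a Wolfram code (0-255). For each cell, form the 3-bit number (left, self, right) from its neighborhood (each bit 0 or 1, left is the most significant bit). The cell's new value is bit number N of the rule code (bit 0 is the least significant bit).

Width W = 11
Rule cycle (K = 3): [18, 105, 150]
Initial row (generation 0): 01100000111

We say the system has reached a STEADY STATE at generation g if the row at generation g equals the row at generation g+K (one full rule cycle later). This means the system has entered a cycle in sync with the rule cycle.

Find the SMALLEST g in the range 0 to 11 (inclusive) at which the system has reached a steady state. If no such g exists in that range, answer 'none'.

Answer: 7

Derivation:
Gen 0: 01100000111
Gen 1 (rule 18): 10010001000
Gen 2 (rule 105): 00000100011
Gen 3 (rule 150): 00001110100
Gen 4 (rule 18): 00010000010
Gen 5 (rule 105): 11000111000
Gen 6 (rule 150): 00101010100
Gen 7 (rule 18): 01000000010
Gen 8 (rule 105): 00011111000
Gen 9 (rule 150): 00101110100
Gen 10 (rule 18): 01000000010
Gen 11 (rule 105): 00011111000
Gen 12 (rule 150): 00101110100
Gen 13 (rule 18): 01000000010
Gen 14 (rule 105): 00011111000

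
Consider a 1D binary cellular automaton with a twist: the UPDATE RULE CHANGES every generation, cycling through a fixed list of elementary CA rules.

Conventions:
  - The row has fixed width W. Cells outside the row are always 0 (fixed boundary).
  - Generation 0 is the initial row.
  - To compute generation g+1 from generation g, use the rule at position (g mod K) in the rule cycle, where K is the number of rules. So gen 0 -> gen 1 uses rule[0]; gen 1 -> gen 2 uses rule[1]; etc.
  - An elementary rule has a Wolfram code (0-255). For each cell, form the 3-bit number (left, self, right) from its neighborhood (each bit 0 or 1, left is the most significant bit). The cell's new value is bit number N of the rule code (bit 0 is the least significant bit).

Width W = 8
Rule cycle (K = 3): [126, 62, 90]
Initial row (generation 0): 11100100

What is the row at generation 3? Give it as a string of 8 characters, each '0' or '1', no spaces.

Answer: 10110010

Derivation:
Gen 0: 11100100
Gen 1 (rule 126): 10111110
Gen 2 (rule 62): 11100001
Gen 3 (rule 90): 10110010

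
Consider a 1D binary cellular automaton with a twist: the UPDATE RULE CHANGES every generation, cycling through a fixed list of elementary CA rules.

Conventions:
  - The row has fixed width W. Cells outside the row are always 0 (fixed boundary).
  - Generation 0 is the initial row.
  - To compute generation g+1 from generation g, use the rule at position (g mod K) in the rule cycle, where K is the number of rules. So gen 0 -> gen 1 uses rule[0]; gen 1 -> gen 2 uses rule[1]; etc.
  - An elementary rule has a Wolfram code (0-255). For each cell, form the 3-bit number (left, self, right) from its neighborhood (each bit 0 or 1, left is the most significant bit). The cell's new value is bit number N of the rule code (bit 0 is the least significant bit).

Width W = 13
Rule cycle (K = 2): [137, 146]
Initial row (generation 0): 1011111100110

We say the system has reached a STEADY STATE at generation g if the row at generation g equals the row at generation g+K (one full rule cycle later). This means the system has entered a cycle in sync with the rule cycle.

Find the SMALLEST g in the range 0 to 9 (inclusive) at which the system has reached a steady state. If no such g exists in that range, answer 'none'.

Answer: none

Derivation:
Gen 0: 1011111100110
Gen 1 (rule 137): 0011111000100
Gen 2 (rule 146): 0101110101010
Gen 3 (rule 137): 0001100000000
Gen 4 (rule 146): 0010010000000
Gen 5 (rule 137): 1000000111111
Gen 6 (rule 146): 0100001011110
Gen 7 (rule 137): 0001100011100
Gen 8 (rule 146): 0010010101010
Gen 9 (rule 137): 1000000000000
Gen 10 (rule 146): 0100000000000
Gen 11 (rule 137): 0001111111111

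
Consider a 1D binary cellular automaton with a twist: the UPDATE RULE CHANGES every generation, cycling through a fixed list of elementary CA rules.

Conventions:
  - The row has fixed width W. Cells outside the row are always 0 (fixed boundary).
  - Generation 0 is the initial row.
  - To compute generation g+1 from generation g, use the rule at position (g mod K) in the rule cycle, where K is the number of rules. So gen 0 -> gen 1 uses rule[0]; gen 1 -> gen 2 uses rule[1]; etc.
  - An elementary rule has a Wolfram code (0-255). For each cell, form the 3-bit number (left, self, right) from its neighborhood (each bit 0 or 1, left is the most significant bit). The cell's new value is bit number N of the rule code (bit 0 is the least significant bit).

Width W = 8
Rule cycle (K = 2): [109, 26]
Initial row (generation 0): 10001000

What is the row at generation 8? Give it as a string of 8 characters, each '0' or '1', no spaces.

Answer: 00001000

Derivation:
Gen 0: 10001000
Gen 1 (rule 109): 10101011
Gen 2 (rule 26): 00000010
Gen 3 (rule 109): 11111010
Gen 4 (rule 26): 10000001
Gen 5 (rule 109): 10111101
Gen 6 (rule 26): 00100000
Gen 7 (rule 109): 10101111
Gen 8 (rule 26): 00001000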